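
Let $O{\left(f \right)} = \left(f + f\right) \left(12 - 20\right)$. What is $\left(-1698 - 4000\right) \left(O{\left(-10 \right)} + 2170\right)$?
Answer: $-13276340$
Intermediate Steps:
$O{\left(f \right)} = - 16 f$ ($O{\left(f \right)} = 2 f \left(-8\right) = - 16 f$)
$\left(-1698 - 4000\right) \left(O{\left(-10 \right)} + 2170\right) = \left(-1698 - 4000\right) \left(\left(-16\right) \left(-10\right) + 2170\right) = - 5698 \left(160 + 2170\right) = \left(-5698\right) 2330 = -13276340$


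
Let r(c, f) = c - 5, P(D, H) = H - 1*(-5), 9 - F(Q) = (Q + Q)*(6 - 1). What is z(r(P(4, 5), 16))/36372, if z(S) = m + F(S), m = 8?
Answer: -11/12124 ≈ -0.00090729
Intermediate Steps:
F(Q) = 9 - 10*Q (F(Q) = 9 - (Q + Q)*(6 - 1) = 9 - 2*Q*5 = 9 - 10*Q)
P(D, H) = 5 + H (P(D, H) = H + 5 = 5 + H)
r(c, f) = -5 + c
z(S) = 17 - 10*S (z(S) = 8 + (9 - 10*S) = 17 - 10*S)
z(r(P(4, 5), 16))/36372 = (17 - 10*(-5 + (5 + 5)))/36372 = (17 - 10*(-5 + 10))*(1/36372) = (17 - 10*5)*(1/36372) = (17 - 50)*(1/36372) = -33*1/36372 = -11/12124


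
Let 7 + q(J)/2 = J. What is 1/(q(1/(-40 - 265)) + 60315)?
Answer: 305/18391803 ≈ 1.6583e-5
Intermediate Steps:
q(J) = -14 + 2*J
1/(q(1/(-40 - 265)) + 60315) = 1/((-14 + 2/(-40 - 265)) + 60315) = 1/((-14 + 2/(-305)) + 60315) = 1/((-14 + 2*(-1/305)) + 60315) = 1/((-14 - 2/305) + 60315) = 1/(-4272/305 + 60315) = 1/(18391803/305) = 305/18391803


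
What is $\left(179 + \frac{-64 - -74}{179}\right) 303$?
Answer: $\frac{9711453}{179} \approx 54254.0$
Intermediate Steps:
$\left(179 + \frac{-64 - -74}{179}\right) 303 = \left(179 + \left(-64 + 74\right) \frac{1}{179}\right) 303 = \left(179 + 10 \cdot \frac{1}{179}\right) 303 = \left(179 + \frac{10}{179}\right) 303 = \frac{32051}{179} \cdot 303 = \frac{9711453}{179}$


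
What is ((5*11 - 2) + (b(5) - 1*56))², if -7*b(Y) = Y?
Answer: 676/49 ≈ 13.796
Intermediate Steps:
b(Y) = -Y/7
((5*11 - 2) + (b(5) - 1*56))² = ((5*11 - 2) + (-⅐*5 - 1*56))² = ((55 - 2) + (-5/7 - 56))² = (53 - 397/7)² = (-26/7)² = 676/49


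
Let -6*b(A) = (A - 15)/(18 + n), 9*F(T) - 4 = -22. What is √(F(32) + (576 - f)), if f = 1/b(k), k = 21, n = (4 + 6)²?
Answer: 2*√173 ≈ 26.306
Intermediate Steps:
n = 100 (n = 10² = 100)
F(T) = -2 (F(T) = 4/9 + (⅑)*(-22) = 4/9 - 22/9 = -2)
b(A) = 5/236 - A/708 (b(A) = -(A - 15)/(6*(18 + 100)) = -(-15 + A)/(6*118) = -(-15/118 + A/118)/6 = 5/236 - A/708)
f = -118 (f = 1/(5/236 - 1/708*21) = 1/(5/236 - 7/236) = 1/(-1/118) = -118)
√(F(32) + (576 - f)) = √(-2 + (576 - 1*(-118))) = √(-2 + (576 + 118)) = √(-2 + 694) = √692 = 2*√173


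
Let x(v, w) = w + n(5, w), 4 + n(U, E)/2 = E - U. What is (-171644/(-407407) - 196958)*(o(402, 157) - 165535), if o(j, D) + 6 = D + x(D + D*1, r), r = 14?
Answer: 92788810950240/2849 ≈ 3.2569e+10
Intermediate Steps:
n(U, E) = -8 - 2*U + 2*E (n(U, E) = -8 + 2*(E - U) = -8 + (-2*U + 2*E) = -8 - 2*U + 2*E)
x(v, w) = -18 + 3*w (x(v, w) = w + (-8 - 2*5 + 2*w) = w + (-8 - 10 + 2*w) = w + (-18 + 2*w) = -18 + 3*w)
o(j, D) = 18 + D (o(j, D) = -6 + (D + (-18 + 3*14)) = -6 + (D + (-18 + 42)) = -6 + (D + 24) = -6 + (24 + D) = 18 + D)
(-171644/(-407407) - 196958)*(o(402, 157) - 165535) = (-171644/(-407407) - 196958)*((18 + 157) - 165535) = (-171644*(-1/407407) - 196958)*(175 - 165535) = (15604/37037 - 196958)*(-165360) = -7294717842/37037*(-165360) = 92788810950240/2849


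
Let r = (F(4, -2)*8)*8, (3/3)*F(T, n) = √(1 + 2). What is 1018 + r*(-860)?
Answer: 1018 - 55040*√3 ≈ -94314.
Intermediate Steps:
F(T, n) = √3 (F(T, n) = √(1 + 2) = √3)
r = 64*√3 (r = (√3*8)*8 = (8*√3)*8 = 64*√3 ≈ 110.85)
1018 + r*(-860) = 1018 + (64*√3)*(-860) = 1018 - 55040*√3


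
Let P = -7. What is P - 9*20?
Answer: -187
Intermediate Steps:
P - 9*20 = -7 - 9*20 = -7 - 180 = -187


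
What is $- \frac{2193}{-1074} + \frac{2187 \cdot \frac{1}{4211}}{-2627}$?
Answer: $\frac{8085756161}{3960302326} \approx 2.0417$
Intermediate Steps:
$- \frac{2193}{-1074} + \frac{2187 \cdot \frac{1}{4211}}{-2627} = \left(-2193\right) \left(- \frac{1}{1074}\right) + 2187 \cdot \frac{1}{4211} \left(- \frac{1}{2627}\right) = \frac{731}{358} + \frac{2187}{4211} \left(- \frac{1}{2627}\right) = \frac{731}{358} - \frac{2187}{11062297} = \frac{8085756161}{3960302326}$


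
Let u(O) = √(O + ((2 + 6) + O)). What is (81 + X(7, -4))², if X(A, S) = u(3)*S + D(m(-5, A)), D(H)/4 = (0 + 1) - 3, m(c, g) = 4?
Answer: 5553 - 584*√14 ≈ 3367.9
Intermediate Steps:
D(H) = -8 (D(H) = 4*((0 + 1) - 3) = 4*(1 - 3) = 4*(-2) = -8)
u(O) = √(8 + 2*O) (u(O) = √(O + (8 + O)) = √(8 + 2*O))
X(A, S) = -8 + S*√14 (X(A, S) = √(8 + 2*3)*S - 8 = √(8 + 6)*S - 8 = √14*S - 8 = S*√14 - 8 = -8 + S*√14)
(81 + X(7, -4))² = (81 + (-8 - 4*√14))² = (73 - 4*√14)²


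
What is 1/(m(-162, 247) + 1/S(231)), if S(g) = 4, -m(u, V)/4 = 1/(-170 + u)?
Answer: 332/87 ≈ 3.8161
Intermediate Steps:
m(u, V) = -4/(-170 + u)
1/(m(-162, 247) + 1/S(231)) = 1/(-4/(-170 - 162) + 1/4) = 1/(-4/(-332) + ¼) = 1/(-4*(-1/332) + ¼) = 1/(1/83 + ¼) = 1/(87/332) = 332/87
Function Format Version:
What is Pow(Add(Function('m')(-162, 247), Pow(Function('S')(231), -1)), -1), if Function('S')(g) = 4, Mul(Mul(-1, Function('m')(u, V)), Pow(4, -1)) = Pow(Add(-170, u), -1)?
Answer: Rational(332, 87) ≈ 3.8161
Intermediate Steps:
Function('m')(u, V) = Mul(-4, Pow(Add(-170, u), -1))
Pow(Add(Function('m')(-162, 247), Pow(Function('S')(231), -1)), -1) = Pow(Add(Mul(-4, Pow(Add(-170, -162), -1)), Pow(4, -1)), -1) = Pow(Add(Mul(-4, Pow(-332, -1)), Rational(1, 4)), -1) = Pow(Add(Mul(-4, Rational(-1, 332)), Rational(1, 4)), -1) = Pow(Add(Rational(1, 83), Rational(1, 4)), -1) = Pow(Rational(87, 332), -1) = Rational(332, 87)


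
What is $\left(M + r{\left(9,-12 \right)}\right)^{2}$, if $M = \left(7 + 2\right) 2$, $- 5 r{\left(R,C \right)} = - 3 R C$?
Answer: $\frac{54756}{25} \approx 2190.2$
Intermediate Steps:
$r{\left(R,C \right)} = \frac{3 C R}{5}$ ($r{\left(R,C \right)} = - \frac{- 3 R C}{5} = - \frac{\left(-3\right) C R}{5} = \frac{3 C R}{5}$)
$M = 18$ ($M = 9 \cdot 2 = 18$)
$\left(M + r{\left(9,-12 \right)}\right)^{2} = \left(18 + \frac{3}{5} \left(-12\right) 9\right)^{2} = \left(18 - \frac{324}{5}\right)^{2} = \left(- \frac{234}{5}\right)^{2} = \frac{54756}{25}$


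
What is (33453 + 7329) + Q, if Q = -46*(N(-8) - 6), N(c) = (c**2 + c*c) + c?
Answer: 35538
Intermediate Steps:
N(c) = c + 2*c**2 (N(c) = (c**2 + c**2) + c = 2*c**2 + c = c + 2*c**2)
Q = -5244 (Q = -46*(-8*(1 + 2*(-8)) - 6) = -46*(-8*(1 - 16) - 6) = -46*(-8*(-15) - 6) = -46*(120 - 6) = -46*114 = -5244)
(33453 + 7329) + Q = (33453 + 7329) - 5244 = 40782 - 5244 = 35538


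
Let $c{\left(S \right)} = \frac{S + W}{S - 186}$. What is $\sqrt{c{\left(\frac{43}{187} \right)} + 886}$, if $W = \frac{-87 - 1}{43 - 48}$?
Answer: $\frac{\sqrt{26727682710805}}{173695} \approx 29.764$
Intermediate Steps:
$W = \frac{88}{5}$ ($W = - \frac{88}{-5} = \left(-88\right) \left(- \frac{1}{5}\right) = \frac{88}{5} \approx 17.6$)
$c{\left(S \right)} = \frac{\frac{88}{5} + S}{-186 + S}$ ($c{\left(S \right)} = \frac{S + \frac{88}{5}}{S - 186} = \frac{\frac{88}{5} + S}{-186 + S}$)
$\sqrt{c{\left(\frac{43}{187} \right)} + 886} = \sqrt{\frac{\frac{88}{5} + \frac{43}{187}}{-186 + \frac{43}{187}} + 886} = \sqrt{\frac{1}{- \frac{34739}{187}} \cdot \frac{16671}{935} + 886} = \sqrt{\left(- \frac{187}{34739}\right) \frac{16671}{935} + 886} = \sqrt{- \frac{16671}{173695} + 886} = \sqrt{\frac{153877099}{173695}} = \frac{\sqrt{26727682710805}}{173695}$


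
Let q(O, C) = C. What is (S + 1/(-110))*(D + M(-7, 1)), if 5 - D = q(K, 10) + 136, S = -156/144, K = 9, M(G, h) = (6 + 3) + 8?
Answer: 22351/165 ≈ 135.46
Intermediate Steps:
M(G, h) = 17 (M(G, h) = 9 + 8 = 17)
S = -13/12 (S = -156*1/144 = -13/12 ≈ -1.0833)
D = -141 (D = 5 - (10 + 136) = 5 - 1*146 = 5 - 146 = -141)
(S + 1/(-110))*(D + M(-7, 1)) = (-13/12 + 1/(-110))*(-141 + 17) = (-13/12 - 1/110)*(-124) = -721/660*(-124) = 22351/165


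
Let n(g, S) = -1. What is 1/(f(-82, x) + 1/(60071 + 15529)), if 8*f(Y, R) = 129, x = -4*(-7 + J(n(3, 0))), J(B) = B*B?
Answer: 75600/1219051 ≈ 0.062015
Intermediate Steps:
J(B) = B²
x = 24 (x = -4*(-7 + (-1)²) = -4*(-7 + 1) = -4*(-6) = 24)
f(Y, R) = 129/8 (f(Y, R) = (⅛)*129 = 129/8)
1/(f(-82, x) + 1/(60071 + 15529)) = 1/(129/8 + 1/(60071 + 15529)) = 1/(129/8 + 1/75600) = 1/(1219051/75600) = 75600/1219051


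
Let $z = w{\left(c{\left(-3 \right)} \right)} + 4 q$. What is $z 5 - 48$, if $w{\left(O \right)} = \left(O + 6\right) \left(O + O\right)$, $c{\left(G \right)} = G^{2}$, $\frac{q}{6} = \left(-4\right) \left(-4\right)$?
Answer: $3222$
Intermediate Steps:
$q = 96$ ($q = 6 \left(\left(-4\right) \left(-4\right)\right) = 6 \cdot 16 = 96$)
$w{\left(O \right)} = 2 O \left(6 + O\right)$ ($w{\left(O \right)} = \left(6 + O\right) 2 O = 2 O \left(6 + O\right)$)
$z = 654$ ($z = 2 \left(-3\right)^{2} \left(6 + \left(-3\right)^{2}\right) + 4 \cdot 96 = 2 \cdot 9 \left(6 + 9\right) + 384 = 2 \cdot 9 \cdot 15 + 384 = 270 + 384 = 654$)
$z 5 - 48 = 654 \cdot 5 - 48 = 3270 - 48 = 3222$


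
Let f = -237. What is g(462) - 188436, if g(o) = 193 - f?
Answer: -188006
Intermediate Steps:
g(o) = 430 (g(o) = 193 - 1*(-237) = 193 + 237 = 430)
g(462) - 188436 = 430 - 188436 = -188006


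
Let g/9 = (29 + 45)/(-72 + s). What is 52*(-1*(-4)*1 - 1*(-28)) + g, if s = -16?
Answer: 72883/44 ≈ 1656.4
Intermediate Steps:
g = -333/44 (g = 9*((29 + 45)/(-72 - 16)) = 9*(74/(-88)) = 9*(74*(-1/88)) = 9*(-37/44) = -333/44 ≈ -7.5682)
52*(-1*(-4)*1 - 1*(-28)) + g = 52*(-1*(-4)*1 - 1*(-28)) - 333/44 = 52*(4*1 + 28) - 333/44 = 52*(4 + 28) - 333/44 = 52*32 - 333/44 = 1664 - 333/44 = 72883/44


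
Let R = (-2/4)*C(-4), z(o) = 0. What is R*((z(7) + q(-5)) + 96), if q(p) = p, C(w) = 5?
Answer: -455/2 ≈ -227.50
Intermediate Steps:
R = -5/2 (R = -2/4*5 = -2*¼*5 = -½*5 = -5/2 ≈ -2.5000)
R*((z(7) + q(-5)) + 96) = -5*((0 - 5) + 96)/2 = -5*(-5 + 96)/2 = -5/2*91 = -455/2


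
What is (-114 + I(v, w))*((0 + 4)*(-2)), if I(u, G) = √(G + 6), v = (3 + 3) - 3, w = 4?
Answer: 912 - 8*√10 ≈ 886.70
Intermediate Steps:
v = 3 (v = 6 - 3 = 3)
I(u, G) = √(6 + G)
(-114 + I(v, w))*((0 + 4)*(-2)) = (-114 + √(6 + 4))*((0 + 4)*(-2)) = (-114 + √10)*(4*(-2)) = (-114 + √10)*(-8) = 912 - 8*√10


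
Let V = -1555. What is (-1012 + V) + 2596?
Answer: 29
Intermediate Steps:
(-1012 + V) + 2596 = (-1012 - 1555) + 2596 = -2567 + 2596 = 29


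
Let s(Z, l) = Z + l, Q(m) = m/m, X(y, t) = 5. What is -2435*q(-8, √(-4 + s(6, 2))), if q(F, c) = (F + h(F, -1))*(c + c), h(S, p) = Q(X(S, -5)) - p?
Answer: 58440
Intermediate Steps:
Q(m) = 1
h(S, p) = 1 - p
q(F, c) = 2*c*(2 + F) (q(F, c) = (F + (1 - 1*(-1)))*(c + c) = (F + (1 + 1))*(2*c) = (F + 2)*(2*c) = (2 + F)*(2*c) = 2*c*(2 + F))
-2435*q(-8, √(-4 + s(6, 2))) = -4870*√(-4 + (6 + 2))*(2 - 8) = -4870*√(-4 + 8)*(-6) = -4870*√4*(-6) = -4870*2*(-6) = -2435*(-24) = 58440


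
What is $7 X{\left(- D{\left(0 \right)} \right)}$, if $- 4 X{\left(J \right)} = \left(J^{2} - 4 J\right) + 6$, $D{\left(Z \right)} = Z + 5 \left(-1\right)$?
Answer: $- \frac{77}{4} \approx -19.25$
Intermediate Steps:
$D{\left(Z \right)} = -5 + Z$ ($D{\left(Z \right)} = Z - 5 = -5 + Z$)
$X{\left(J \right)} = - \frac{3}{2} + J - \frac{J^{2}}{4}$ ($X{\left(J \right)} = - \frac{\left(J^{2} - 4 J\right) + 6}{4} = - \frac{6 + J^{2} - 4 J}{4} = - \frac{3}{2} + J - \frac{J^{2}}{4}$)
$7 X{\left(- D{\left(0 \right)} \right)} = 7 \left(- \frac{3}{2} - \left(-5 + 0\right) - \frac{\left(- (-5 + 0)\right)^{2}}{4}\right) = 7 \left(- \frac{3}{2} - -5 - \frac{\left(\left(-1\right) \left(-5\right)\right)^{2}}{4}\right) = 7 \left(- \frac{3}{2} + 5 - \frac{5^{2}}{4}\right) = 7 \left(- \frac{3}{2} + 5 - \frac{25}{4}\right) = 7 \left(- \frac{11}{4}\right) = - \frac{77}{4}$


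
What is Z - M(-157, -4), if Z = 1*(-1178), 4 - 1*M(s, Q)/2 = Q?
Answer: -1194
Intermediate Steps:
M(s, Q) = 8 - 2*Q
Z = -1178
Z - M(-157, -4) = -1178 - (8 - 2*(-4)) = -1178 - (8 + 8) = -1178 - 1*16 = -1178 - 16 = -1194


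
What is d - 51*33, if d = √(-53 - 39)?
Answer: -1683 + 2*I*√23 ≈ -1683.0 + 9.5917*I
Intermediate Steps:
d = 2*I*√23 (d = √(-92) = 2*I*√23 ≈ 9.5917*I)
d - 51*33 = 2*I*√23 - 51*33 = 2*I*√23 - 1683 = -1683 + 2*I*√23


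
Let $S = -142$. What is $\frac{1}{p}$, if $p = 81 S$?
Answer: $- \frac{1}{11502} \approx -8.6941 \cdot 10^{-5}$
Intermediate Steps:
$p = -11502$ ($p = 81 \left(-142\right) = -11502$)
$\frac{1}{p} = \frac{1}{-11502} = - \frac{1}{11502}$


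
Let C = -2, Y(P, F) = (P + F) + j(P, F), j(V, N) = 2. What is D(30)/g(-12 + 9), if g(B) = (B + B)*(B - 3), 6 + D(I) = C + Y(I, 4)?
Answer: 7/9 ≈ 0.77778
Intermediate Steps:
Y(P, F) = 2 + F + P (Y(P, F) = (P + F) + 2 = (F + P) + 2 = 2 + F + P)
D(I) = -2 + I (D(I) = -6 + (-2 + (2 + 4 + I)) = -6 + (-2 + (6 + I)) = -6 + (4 + I) = -2 + I)
g(B) = 2*B*(-3 + B) (g(B) = (2*B)*(-3 + B) = 2*B*(-3 + B))
D(30)/g(-12 + 9) = (-2 + 30)/((2*(-12 + 9)*(-3 + (-12 + 9)))) = 28/((2*(-3)*(-3 - 3))) = 28/((2*(-3)*(-6))) = 28/36 = 28*(1/36) = 7/9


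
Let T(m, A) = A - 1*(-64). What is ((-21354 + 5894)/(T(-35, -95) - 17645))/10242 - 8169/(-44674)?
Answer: 13210595974/72211369509 ≈ 0.18294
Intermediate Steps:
T(m, A) = 64 + A (T(m, A) = A + 64 = 64 + A)
((-21354 + 5894)/(T(-35, -95) - 17645))/10242 - 8169/(-44674) = ((-21354 + 5894)/((64 - 95) - 17645))/10242 - 8169/(-44674) = -15460/(-31 - 17645)*(1/10242) - 8169*(-1/44674) = -15460/(-17676)*(1/10242) + 1167/6382 = -15460*(-1/17676)*(1/10242) + 1167/6382 = (3865/4419)*(1/10242) + 1167/6382 = 3865/45259398 + 1167/6382 = 13210595974/72211369509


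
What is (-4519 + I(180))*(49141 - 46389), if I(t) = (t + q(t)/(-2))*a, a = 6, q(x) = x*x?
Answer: -276958528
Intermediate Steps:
q(x) = x²
I(t) = -3*t² + 6*t (I(t) = (t + t²/(-2))*6 = (t + t²*(-½))*6 = (t - t²/2)*6 = -3*t² + 6*t)
(-4519 + I(180))*(49141 - 46389) = (-4519 + 3*180*(2 - 1*180))*(49141 - 46389) = (-4519 + 3*180*(2 - 180))*2752 = (-4519 + 3*180*(-178))*2752 = (-4519 - 96120)*2752 = -100639*2752 = -276958528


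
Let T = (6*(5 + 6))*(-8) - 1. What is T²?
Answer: 279841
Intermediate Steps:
T = -529 (T = (6*11)*(-8) - 1 = 66*(-8) - 1 = -528 - 1 = -529)
T² = (-529)² = 279841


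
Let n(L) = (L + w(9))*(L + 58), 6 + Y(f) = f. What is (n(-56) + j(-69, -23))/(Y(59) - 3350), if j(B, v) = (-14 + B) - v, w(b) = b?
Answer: 22/471 ≈ 0.046709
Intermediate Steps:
j(B, v) = -14 + B - v
Y(f) = -6 + f
n(L) = (9 + L)*(58 + L) (n(L) = (L + 9)*(L + 58) = (9 + L)*(58 + L))
(n(-56) + j(-69, -23))/(Y(59) - 3350) = ((522 + (-56)² + 67*(-56)) + (-14 - 69 - 1*(-23)))/((-6 + 59) - 3350) = ((522 + 3136 - 3752) + (-14 - 69 + 23))/(53 - 3350) = (-94 - 60)/(-3297) = -154*(-1/3297) = 22/471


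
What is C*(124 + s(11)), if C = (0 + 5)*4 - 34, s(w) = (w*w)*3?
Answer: -6818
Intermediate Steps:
s(w) = 3*w² (s(w) = w²*3 = 3*w²)
C = -14 (C = 5*4 - 34 = 20 - 34 = -14)
C*(124 + s(11)) = -14*(124 + 3*11²) = -14*(124 + 3*121) = -14*(124 + 363) = -14*487 = -6818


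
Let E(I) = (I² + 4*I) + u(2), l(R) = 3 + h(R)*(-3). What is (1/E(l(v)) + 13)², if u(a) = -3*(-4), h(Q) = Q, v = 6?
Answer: 5299204/31329 ≈ 169.15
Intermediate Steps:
u(a) = 12
l(R) = 3 - 3*R (l(R) = 3 + R*(-3) = 3 - 3*R)
E(I) = 12 + I² + 4*I (E(I) = (I² + 4*I) + 12 = 12 + I² + 4*I)
(1/E(l(v)) + 13)² = (1/(12 + (3 - 3*6)² + 4*(3 - 3*6)) + 13)² = (1/(12 + (3 - 18)² + 4*(3 - 18)) + 13)² = (1/(12 + (-15)² + 4*(-15)) + 13)² = (1/(12 + 225 - 60) + 13)² = (1/177 + 13)² = (2302/177)² = 5299204/31329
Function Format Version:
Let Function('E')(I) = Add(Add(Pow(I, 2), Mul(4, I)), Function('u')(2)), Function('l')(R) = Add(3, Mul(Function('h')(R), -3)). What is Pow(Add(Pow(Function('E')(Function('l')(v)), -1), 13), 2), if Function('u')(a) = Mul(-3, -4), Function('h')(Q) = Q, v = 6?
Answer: Rational(5299204, 31329) ≈ 169.15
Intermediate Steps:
Function('u')(a) = 12
Function('l')(R) = Add(3, Mul(-3, R)) (Function('l')(R) = Add(3, Mul(R, -3)) = Add(3, Mul(-3, R)))
Function('E')(I) = Add(12, Pow(I, 2), Mul(4, I)) (Function('E')(I) = Add(Add(Pow(I, 2), Mul(4, I)), 12) = Add(12, Pow(I, 2), Mul(4, I)))
Pow(Add(Pow(Function('E')(Function('l')(v)), -1), 13), 2) = Pow(Add(Pow(Add(12, Pow(Add(3, Mul(-3, 6)), 2), Mul(4, Add(3, Mul(-3, 6)))), -1), 13), 2) = Pow(Add(Pow(Add(12, Pow(Add(3, -18), 2), Mul(4, Add(3, -18))), -1), 13), 2) = Pow(Add(Pow(Add(12, Pow(-15, 2), Mul(4, -15)), -1), 13), 2) = Pow(Add(Pow(Add(12, 225, -60), -1), 13), 2) = Pow(Add(Pow(177, -1), 13), 2) = Pow(Add(Rational(1, 177), 13), 2) = Pow(Rational(2302, 177), 2) = Rational(5299204, 31329)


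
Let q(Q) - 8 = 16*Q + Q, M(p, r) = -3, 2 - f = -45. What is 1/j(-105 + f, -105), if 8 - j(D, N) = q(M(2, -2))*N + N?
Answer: -1/4402 ≈ -0.00022717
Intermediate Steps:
f = 47 (f = 2 - 1*(-45) = 2 + 45 = 47)
q(Q) = 8 + 17*Q (q(Q) = 8 + (16*Q + Q) = 8 + 17*Q)
j(D, N) = 8 + 42*N (j(D, N) = 8 - ((8 + 17*(-3))*N + N) = 8 - ((8 - 51)*N + N) = 8 - (-43*N + N) = 8 - (-42)*N = 8 + 42*N)
1/j(-105 + f, -105) = 1/(8 + 42*(-105)) = 1/(8 - 4410) = 1/(-4402) = -1/4402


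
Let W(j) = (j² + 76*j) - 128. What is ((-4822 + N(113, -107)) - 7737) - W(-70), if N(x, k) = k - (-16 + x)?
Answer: -12215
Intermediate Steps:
N(x, k) = 16 + k - x (N(x, k) = k + (16 - x) = 16 + k - x)
W(j) = -128 + j² + 76*j
((-4822 + N(113, -107)) - 7737) - W(-70) = ((-4822 + (16 - 107 - 1*113)) - 7737) - (-128 + (-70)² + 76*(-70)) = ((-4822 + (16 - 107 - 113)) - 7737) - (-128 + 4900 - 5320) = ((-4822 - 204) - 7737) - 1*(-548) = (-5026 - 7737) + 548 = -12763 + 548 = -12215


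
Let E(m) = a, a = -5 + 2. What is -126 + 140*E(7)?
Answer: -546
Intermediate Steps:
a = -3
E(m) = -3
-126 + 140*E(7) = -126 + 140*(-3) = -126 - 420 = -546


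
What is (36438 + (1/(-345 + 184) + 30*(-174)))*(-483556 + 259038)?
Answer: -161207035178/23 ≈ -7.0090e+9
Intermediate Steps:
(36438 + (1/(-345 + 184) + 30*(-174)))*(-483556 + 259038) = (36438 + (1/(-161) - 5220))*(-224518) = (36438 + (-1/161 - 5220))*(-224518) = (36438 - 840421/161)*(-224518) = (5026097/161)*(-224518) = -161207035178/23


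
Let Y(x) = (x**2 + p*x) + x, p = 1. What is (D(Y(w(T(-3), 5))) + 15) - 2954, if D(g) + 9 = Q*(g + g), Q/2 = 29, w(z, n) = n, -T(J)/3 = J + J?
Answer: 1112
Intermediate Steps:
T(J) = -6*J (T(J) = -3*(J + J) = -6*J)
Y(x) = x**2 + 2*x (Y(x) = (x**2 + 1*x) + x = (x**2 + x) + x = (x + x**2) + x = x**2 + 2*x)
Q = 58 (Q = 2*29 = 58)
D(g) = -9 + 116*g (D(g) = -9 + 58*(g + g) = -9 + 58*(2*g) = -9 + 116*g)
(D(Y(w(T(-3), 5))) + 15) - 2954 = ((-9 + 116*(5*(2 + 5))) + 15) - 2954 = ((-9 + 116*(5*7)) + 15) - 2954 = ((-9 + 116*35) + 15) - 2954 = ((-9 + 4060) + 15) - 2954 = (4051 + 15) - 2954 = 4066 - 2954 = 1112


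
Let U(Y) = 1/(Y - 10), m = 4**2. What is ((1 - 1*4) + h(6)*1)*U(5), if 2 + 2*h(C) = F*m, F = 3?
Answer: -4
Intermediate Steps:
m = 16
U(Y) = 1/(-10 + Y)
h(C) = 23 (h(C) = -1 + (3*16)/2 = -1 + (1/2)*48 = -1 + 24 = 23)
((1 - 1*4) + h(6)*1)*U(5) = ((1 - 1*4) + 23*1)/(-10 + 5) = ((1 - 4) + 23)/(-5) = (-3 + 23)*(-1/5) = 20*(-1/5) = -4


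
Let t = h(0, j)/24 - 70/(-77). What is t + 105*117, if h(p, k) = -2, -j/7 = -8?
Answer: 1621729/132 ≈ 12286.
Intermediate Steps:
j = 56 (j = -7*(-8) = 56)
t = 109/132 (t = -2/24 - 70/(-77) = -2*1/24 - 70*(-1/77) = -1/12 + 10/11 = 109/132 ≈ 0.82576)
t + 105*117 = 109/132 + 105*117 = 109/132 + 12285 = 1621729/132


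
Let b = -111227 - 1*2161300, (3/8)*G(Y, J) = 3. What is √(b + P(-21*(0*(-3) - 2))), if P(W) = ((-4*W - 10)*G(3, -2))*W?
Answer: I*√2332335 ≈ 1527.2*I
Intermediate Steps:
G(Y, J) = 8 (G(Y, J) = (8/3)*3 = 8)
b = -2272527 (b = -111227 - 2161300 = -2272527)
P(W) = W*(-80 - 32*W) (P(W) = ((-4*W - 10)*8)*W = ((-10 - 4*W)*8)*W = (-80 - 32*W)*W = W*(-80 - 32*W))
√(b + P(-21*(0*(-3) - 2))) = √(-2272527 - 16*(-21*(0*(-3) - 2))*(5 + 2*(-21*(0*(-3) - 2)))) = √(-2272527 - 16*(-21*(0 - 2))*(5 + 2*(-21*(0 - 2)))) = √(-2272527 - 16*(-21*(-2))*(5 + 2*(-21*(-2)))) = √(-2272527 - 16*42*(5 + 2*42)) = √(-2272527 - 16*42*(5 + 84)) = √(-2272527 - 16*42*89) = √(-2272527 - 59808) = √(-2332335) = I*√2332335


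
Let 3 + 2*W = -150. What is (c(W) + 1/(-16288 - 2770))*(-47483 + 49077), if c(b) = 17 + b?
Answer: -903759744/9529 ≈ -94843.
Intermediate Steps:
W = -153/2 (W = -3/2 + (½)*(-150) = -3/2 - 75 = -153/2 ≈ -76.500)
(c(W) + 1/(-16288 - 2770))*(-47483 + 49077) = ((17 - 153/2) + 1/(-16288 - 2770))*(-47483 + 49077) = (-119/2 + 1/(-19058))*1594 = (-119/2 - 1/19058)*1594 = -566976/9529*1594 = -903759744/9529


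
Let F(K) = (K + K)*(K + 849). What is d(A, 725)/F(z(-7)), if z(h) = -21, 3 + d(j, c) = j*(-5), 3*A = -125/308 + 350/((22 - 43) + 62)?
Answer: 209009/439151328 ≈ 0.00047594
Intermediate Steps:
A = 34225/12628 (A = (-125/308 + 350/((22 - 43) + 62))/3 = (-125*1/308 + 350/(-21 + 62))/3 = (-125/308 + 350/41)/3 = (1/3)*(102675/12628) = 34225/12628 ≈ 2.7102)
d(j, c) = -3 - 5*j (d(j, c) = -3 + j*(-5) = -3 - 5*j)
F(K) = 2*K*(849 + K) (F(K) = (2*K)*(849 + K) = 2*K*(849 + K))
d(A, 725)/F(z(-7)) = (-3 - 5*34225/12628)/((2*(-21)*(849 - 21))) = (-3 - 171125/12628)/((2*(-21)*828)) = -209009/12628/(-34776) = -209009/12628*(-1/34776) = 209009/439151328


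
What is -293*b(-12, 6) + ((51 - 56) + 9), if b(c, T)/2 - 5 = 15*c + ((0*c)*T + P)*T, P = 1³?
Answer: 99038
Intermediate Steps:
P = 1
b(c, T) = 10 + 2*T + 30*c (b(c, T) = 10 + 2*(15*c + ((0*c)*T + 1)*T) = 10 + 2*(15*c + (0*T + 1)*T) = 10 + 2*(15*c + (0 + 1)*T) = 10 + 2*(15*c + 1*T) = 10 + 2*(15*c + T) = 10 + 2*(T + 15*c) = 10 + (2*T + 30*c) = 10 + 2*T + 30*c)
-293*b(-12, 6) + ((51 - 56) + 9) = -293*(10 + 2*6 + 30*(-12)) + ((51 - 56) + 9) = -293*(10 + 12 - 360) + (-5 + 9) = -293*(-338) + 4 = 99034 + 4 = 99038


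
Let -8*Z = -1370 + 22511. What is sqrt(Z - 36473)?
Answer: 5*I*sqrt(25034)/4 ≈ 197.78*I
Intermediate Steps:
Z = -21141/8 (Z = -(-1370 + 22511)/8 = -1/8*21141 = -21141/8 ≈ -2642.6)
sqrt(Z - 36473) = sqrt(-21141/8 - 36473) = sqrt(-312925/8) = 5*I*sqrt(25034)/4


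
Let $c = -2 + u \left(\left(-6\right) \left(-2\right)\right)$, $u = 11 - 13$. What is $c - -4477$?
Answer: $4451$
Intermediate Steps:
$u = -2$ ($u = 11 - 13 = -2$)
$c = -26$ ($c = -2 - 2 \left(\left(-6\right) \left(-2\right)\right) = -2 - 24 = -26$)
$c - -4477 = -26 - -4477 = -26 + 4477 = 4451$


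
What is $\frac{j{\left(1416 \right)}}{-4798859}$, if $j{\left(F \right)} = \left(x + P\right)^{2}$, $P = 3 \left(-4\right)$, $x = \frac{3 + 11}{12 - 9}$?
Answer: $- \frac{484}{43189731} \approx -1.1206 \cdot 10^{-5}$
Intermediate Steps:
$x = \frac{14}{3} \approx 4.6667$
$P = -12$
$j{\left(F \right)} = \frac{484}{9}$ ($j{\left(F \right)} = \left(\frac{14}{3} - 12\right)^{2} = \left(- \frac{22}{3}\right)^{2} = \frac{484}{9}$)
$\frac{j{\left(1416 \right)}}{-4798859} = \frac{484}{9 \left(-4798859\right)} = \frac{484}{9} \left(- \frac{1}{4798859}\right) = - \frac{484}{43189731}$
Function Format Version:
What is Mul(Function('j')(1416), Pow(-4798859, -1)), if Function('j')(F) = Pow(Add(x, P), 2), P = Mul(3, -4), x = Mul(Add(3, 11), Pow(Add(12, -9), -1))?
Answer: Rational(-484, 43189731) ≈ -1.1206e-5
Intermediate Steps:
x = Rational(14, 3) (x = Mul(14, Pow(3, -1)) = Mul(14, Rational(1, 3)) = Rational(14, 3) ≈ 4.6667)
P = -12
Function('j')(F) = Rational(484, 9) (Function('j')(F) = Pow(Add(Rational(14, 3), -12), 2) = Pow(Rational(-22, 3), 2) = Rational(484, 9))
Mul(Function('j')(1416), Pow(-4798859, -1)) = Mul(Rational(484, 9), Pow(-4798859, -1)) = Mul(Rational(484, 9), Rational(-1, 4798859)) = Rational(-484, 43189731)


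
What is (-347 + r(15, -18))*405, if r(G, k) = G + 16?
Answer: -127980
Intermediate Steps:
r(G, k) = 16 + G
(-347 + r(15, -18))*405 = (-347 + (16 + 15))*405 = (-347 + 31)*405 = -316*405 = -127980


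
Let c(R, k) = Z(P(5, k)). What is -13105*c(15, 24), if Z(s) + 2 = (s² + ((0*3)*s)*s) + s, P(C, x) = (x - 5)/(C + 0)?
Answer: -1064126/5 ≈ -2.1283e+5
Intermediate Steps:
P(C, x) = (-5 + x)/C
Z(s) = -2 + s + s² (Z(s) = -2 + ((s² + ((0*3)*s)*s) + s) = -2 + ((s² + (0*s)*s) + s) = -2 + ((s² + 0*s) + s) = -2 + ((s² + 0) + s) = -2 + (s² + s) = -2 + (s + s²) = -2 + s + s²)
c(R, k) = -3 + (-1 + k/5)² + k/5 (c(R, k) = -2 + (-5 + k)/5 + ((-5 + k)/5)² = -2 + (-1 + k/5) + (-1 + k/5)² = -3 + (-1 + k/5)² + k/5)
-13105*c(15, 24) = -13105*(-2 - ⅕*24 + (1/25)*24²) = -13105*(-2 - 24/5 + (1/25)*576) = -13105*(-2 - 24/5 + 576/25) = -13105*406/25 = -1064126/5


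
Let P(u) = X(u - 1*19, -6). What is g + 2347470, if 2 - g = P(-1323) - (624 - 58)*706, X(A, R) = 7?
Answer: 2747061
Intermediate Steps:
P(u) = 7
g = 399591 (g = 2 - (7 - (624 - 58)*706) = 2 - (7 - 566*706) = 2 - (7 - 1*399596) = 2 - (7 - 399596) = 2 - 1*(-399589) = 2 + 399589 = 399591)
g + 2347470 = 399591 + 2347470 = 2747061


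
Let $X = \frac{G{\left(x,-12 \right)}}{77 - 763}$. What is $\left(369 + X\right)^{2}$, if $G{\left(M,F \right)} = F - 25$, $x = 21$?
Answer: $\frac{64095555241}{470596} \approx 1.362 \cdot 10^{5}$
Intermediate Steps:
$G{\left(M,F \right)} = -25 + F$
$X = \frac{37}{686}$ ($X = \frac{-25 - 12}{77 - 763} = - \frac{37}{-686} = \left(-37\right) \left(- \frac{1}{686}\right) = \frac{37}{686} \approx 0.053936$)
$\left(369 + X\right)^{2} = \left(369 + \frac{37}{686}\right)^{2} = \left(\frac{253171}{686}\right)^{2} = \frac{64095555241}{470596}$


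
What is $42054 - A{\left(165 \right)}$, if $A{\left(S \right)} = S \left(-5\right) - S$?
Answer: $43044$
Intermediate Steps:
$A{\left(S \right)} = - 6 S$ ($A{\left(S \right)} = - 5 S - S = - 6 S$)
$42054 - A{\left(165 \right)} = 42054 - \left(-6\right) 165 = 42054 - -990 = 42054 + 990 = 43044$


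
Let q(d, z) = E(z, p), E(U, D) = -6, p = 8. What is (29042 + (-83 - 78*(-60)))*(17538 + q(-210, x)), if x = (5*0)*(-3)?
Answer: 589758948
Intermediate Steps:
x = 0 (x = 0*(-3) = 0)
q(d, z) = -6
(29042 + (-83 - 78*(-60)))*(17538 + q(-210, x)) = (29042 + (-83 - 78*(-60)))*(17538 - 6) = (29042 + (-83 + 4680))*17532 = (29042 + 4597)*17532 = 33639*17532 = 589758948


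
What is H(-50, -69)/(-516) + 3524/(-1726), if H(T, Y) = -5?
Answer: -904877/445308 ≈ -2.0320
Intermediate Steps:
H(-50, -69)/(-516) + 3524/(-1726) = -5/(-516) + 3524/(-1726) = -5*(-1/516) + 3524*(-1/1726) = 5/516 - 1762/863 = -904877/445308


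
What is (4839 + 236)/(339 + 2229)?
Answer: 5075/2568 ≈ 1.9762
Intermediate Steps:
(4839 + 236)/(339 + 2229) = 5075/2568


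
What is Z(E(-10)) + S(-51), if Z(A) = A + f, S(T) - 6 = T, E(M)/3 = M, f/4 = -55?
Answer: -295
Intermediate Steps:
f = -220 (f = 4*(-55) = -220)
E(M) = 3*M
S(T) = 6 + T
Z(A) = -220 + A (Z(A) = A - 220 = -220 + A)
Z(E(-10)) + S(-51) = (-220 + 3*(-10)) + (6 - 51) = (-220 - 30) - 45 = -250 - 45 = -295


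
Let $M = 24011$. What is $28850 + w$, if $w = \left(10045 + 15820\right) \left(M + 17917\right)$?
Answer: $1084496570$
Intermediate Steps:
$w = 1084467720$ ($w = \left(10045 + 15820\right) \left(24011 + 17917\right) = 25865 \cdot 41928 = 1084467720$)
$28850 + w = 28850 + 1084467720 = 1084496570$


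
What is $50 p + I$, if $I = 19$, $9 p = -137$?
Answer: $- \frac{6679}{9} \approx -742.11$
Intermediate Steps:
$p = - \frac{137}{9}$ ($p = \frac{1}{9} \left(-137\right) = - \frac{137}{9} \approx -15.222$)
$50 p + I = 50 \left(- \frac{137}{9}\right) + 19 = - \frac{6850}{9} + 19 = - \frac{6679}{9}$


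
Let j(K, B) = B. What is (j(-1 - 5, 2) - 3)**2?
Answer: 1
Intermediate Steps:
(j(-1 - 5, 2) - 3)**2 = (2 - 3)**2 = (-1)**2 = 1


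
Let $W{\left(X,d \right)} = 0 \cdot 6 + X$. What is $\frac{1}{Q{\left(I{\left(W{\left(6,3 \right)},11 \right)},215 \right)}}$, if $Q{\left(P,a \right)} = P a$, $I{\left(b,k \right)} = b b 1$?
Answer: $\frac{1}{7740} \approx 0.0001292$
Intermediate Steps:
$W{\left(X,d \right)} = X$ ($W{\left(X,d \right)} = 0 + X = X$)
$I{\left(b,k \right)} = b^{2}$ ($I{\left(b,k \right)} = b^{2} \cdot 1 = b^{2}$)
$\frac{1}{Q{\left(I{\left(W{\left(6,3 \right)},11 \right)},215 \right)}} = \frac{1}{6^{2} \cdot 215} = \frac{1}{36 \cdot 215} = \frac{1}{7740}$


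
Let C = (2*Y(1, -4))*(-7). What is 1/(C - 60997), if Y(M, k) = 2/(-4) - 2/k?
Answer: -1/60997 ≈ -1.6394e-5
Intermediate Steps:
Y(M, k) = -½ - 2/k (Y(M, k) = 2*(-¼) - 2/k = -½ - 2/k)
C = 0 (C = (2*((½)*(-4 - 1*(-4))/(-4)))*(-7) = (2*((½)*(-¼)*(-4 + 4)))*(-7) = (2*((½)*(-¼)*0))*(-7) = (2*0)*(-7) = 0*(-7) = 0)
1/(C - 60997) = 1/(0 - 60997) = 1/(-60997) = -1/60997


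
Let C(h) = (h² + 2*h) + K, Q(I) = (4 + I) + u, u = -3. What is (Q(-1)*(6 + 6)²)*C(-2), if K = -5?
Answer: 0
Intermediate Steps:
Q(I) = 1 + I (Q(I) = (4 + I) - 3 = 1 + I)
C(h) = -5 + h² + 2*h (C(h) = (h² + 2*h) - 5 = -5 + h² + 2*h)
(Q(-1)*(6 + 6)²)*C(-2) = ((1 - 1)*(6 + 6)²)*(-5 + (-2)² + 2*(-2)) = (0*12²)*(-5 + 4 - 4) = (0*144)*(-5) = 0*(-5) = 0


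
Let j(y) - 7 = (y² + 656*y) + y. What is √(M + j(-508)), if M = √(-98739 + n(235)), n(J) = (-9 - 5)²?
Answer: √(-75685 + I*√98543) ≈ 0.5705 + 275.11*I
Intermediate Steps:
n(J) = 196 (n(J) = (-14)² = 196)
j(y) = 7 + y² + 657*y (j(y) = 7 + ((y² + 656*y) + y) = 7 + (y² + 657*y) = 7 + y² + 657*y)
M = I*√98543 (M = √(-98739 + 196) = √(-98543) = I*√98543 ≈ 313.92*I)
√(M + j(-508)) = √(I*√98543 + (7 + (-508)² + 657*(-508))) = √(I*√98543 + (7 + 258064 - 333756)) = √(I*√98543 - 75685) = √(-75685 + I*√98543)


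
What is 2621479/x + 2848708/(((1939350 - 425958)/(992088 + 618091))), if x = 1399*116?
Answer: 23262165086961583/7674978354 ≈ 3.0309e+6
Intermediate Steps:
x = 162284
2621479/x + 2848708/(((1939350 - 425958)/(992088 + 618091))) = 2621479/162284 + 2848708/(((1939350 - 425958)/(992088 + 618091))) = 2621479*(1/162284) + 2848708/((1513392/1610179)) = 2621479/162284 + 2848708/((1513392*(1/1610179))) = 2621479/162284 + 2848708/(1513392/1610179) = 2621479/162284 + 2848708*(1610179/1513392) = 2621479/162284 + 1146732449683/378348 = 23262165086961583/7674978354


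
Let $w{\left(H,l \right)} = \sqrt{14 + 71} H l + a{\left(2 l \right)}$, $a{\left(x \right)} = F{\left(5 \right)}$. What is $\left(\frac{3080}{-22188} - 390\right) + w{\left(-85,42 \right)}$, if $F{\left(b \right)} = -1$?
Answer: $- \frac{2169647}{5547} - 3570 \sqrt{85} \approx -33305.0$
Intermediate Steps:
$a{\left(x \right)} = -1$
$w{\left(H,l \right)} = -1 + H l \sqrt{85}$ ($w{\left(H,l \right)} = \sqrt{14 + 71} H l - 1 = \sqrt{85} H l - 1 = H \sqrt{85} l - 1 = H l \sqrt{85} - 1 = -1 + H l \sqrt{85}$)
$\left(\frac{3080}{-22188} - 390\right) + w{\left(-85,42 \right)} = \left(\frac{3080}{-22188} - 390\right) - \left(1 + 3570 \sqrt{85}\right) = \left(3080 \left(- \frac{1}{22188}\right) - 390\right) - \left(1 + 3570 \sqrt{85}\right) = \left(- \frac{770}{5547} - 390\right) - \left(1 + 3570 \sqrt{85}\right) = - \frac{2164100}{5547} - \left(1 + 3570 \sqrt{85}\right) = - \frac{2169647}{5547} - 3570 \sqrt{85}$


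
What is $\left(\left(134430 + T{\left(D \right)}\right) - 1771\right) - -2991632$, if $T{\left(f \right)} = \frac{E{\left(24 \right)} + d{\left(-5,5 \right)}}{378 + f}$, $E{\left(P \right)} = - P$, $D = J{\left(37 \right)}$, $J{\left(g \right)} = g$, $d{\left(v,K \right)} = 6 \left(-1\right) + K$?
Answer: $\frac{259316148}{83} \approx 3.1243 \cdot 10^{6}$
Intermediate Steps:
$d{\left(v,K \right)} = -6 + K$
$D = 37$
$T{\left(f \right)} = - \frac{25}{378 + f}$ ($T{\left(f \right)} = \frac{\left(-1\right) 24 + \left(-6 + 5\right)}{378 + f} = \frac{-24 - 1}{378 + f} = - \frac{25}{378 + f}$)
$\left(\left(134430 + T{\left(D \right)}\right) - 1771\right) - -2991632 = \left(\left(134430 - \frac{25}{378 + 37}\right) - 1771\right) - -2991632 = \left(\left(134430 - \frac{25}{415}\right) - 1771\right) + 2991632 = \left(\left(134430 - \frac{5}{83}\right) - 1771\right) + 2991632 = \left(\frac{11157685}{83} - 1771\right) + 2991632 = \frac{11010692}{83} + 2991632 = \frac{259316148}{83}$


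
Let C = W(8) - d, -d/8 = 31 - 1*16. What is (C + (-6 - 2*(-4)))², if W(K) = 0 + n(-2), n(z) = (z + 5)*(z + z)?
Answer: 12100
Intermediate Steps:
d = -120 (d = -8*(31 - 1*16) = -8*(31 - 16) = -8*15 = -120)
n(z) = 2*z*(5 + z) (n(z) = (5 + z)*(2*z) = 2*z*(5 + z))
W(K) = -12 (W(K) = 0 + 2*(-2)*(5 - 2) = 0 + 2*(-2)*3 = 0 - 12 = -12)
C = 108 (C = -12 - 1*(-120) = -12 + 120 = 108)
(C + (-6 - 2*(-4)))² = (108 + (-6 - 2*(-4)))² = (108 + (-6 + 8))² = (108 + 2)² = 110² = 12100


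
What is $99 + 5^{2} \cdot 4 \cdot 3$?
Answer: $399$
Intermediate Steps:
$99 + 5^{2} \cdot 4 \cdot 3 = 99 + 25 \cdot 12 = 99 + 300 = 399$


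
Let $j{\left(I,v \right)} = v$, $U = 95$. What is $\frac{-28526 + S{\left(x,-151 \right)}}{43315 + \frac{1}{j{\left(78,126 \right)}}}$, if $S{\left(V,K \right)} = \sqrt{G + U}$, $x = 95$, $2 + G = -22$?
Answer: $- \frac{3594276}{5457691} + \frac{126 \sqrt{71}}{5457691} \approx -0.65838$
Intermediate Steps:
$G = -24$ ($G = -2 - 22 = -24$)
$S{\left(V,K \right)} = \sqrt{71}$ ($S{\left(V,K \right)} = \sqrt{-24 + 95} = \sqrt{71}$)
$\frac{-28526 + S{\left(x,-151 \right)}}{43315 + \frac{1}{j{\left(78,126 \right)}}} = \frac{-28526 + \sqrt{71}}{43315 + \frac{1}{126}} = \frac{-28526 + \sqrt{71}}{\frac{5457691}{126}} = \left(-28526 + \sqrt{71}\right) \frac{126}{5457691} = - \frac{3594276}{5457691} + \frac{126 \sqrt{71}}{5457691}$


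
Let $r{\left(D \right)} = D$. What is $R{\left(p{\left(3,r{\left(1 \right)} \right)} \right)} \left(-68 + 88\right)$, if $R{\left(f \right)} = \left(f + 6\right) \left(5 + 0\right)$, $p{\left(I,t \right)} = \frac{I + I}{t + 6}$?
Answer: $\frac{4800}{7} \approx 685.71$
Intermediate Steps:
$p{\left(I,t \right)} = \frac{2 I}{6 + t}$
$R{\left(f \right)} = 30 + 5 f$ ($R{\left(f \right)} = \left(6 + f\right) 5 = 30 + 5 f$)
$R{\left(p{\left(3,r{\left(1 \right)} \right)} \right)} \left(-68 + 88\right) = \left(30 + 5 \cdot 2 \cdot 3 \frac{1}{6 + 1}\right) \left(-68 + 88\right) = \left(30 + 5 \cdot 2 \cdot 3 \cdot \frac{1}{7}\right) 20 = \left(30 + 5 \cdot \frac{6}{7}\right) 20 = \left(30 + \frac{30}{7}\right) 20 = \frac{240}{7} \cdot 20 = \frac{4800}{7}$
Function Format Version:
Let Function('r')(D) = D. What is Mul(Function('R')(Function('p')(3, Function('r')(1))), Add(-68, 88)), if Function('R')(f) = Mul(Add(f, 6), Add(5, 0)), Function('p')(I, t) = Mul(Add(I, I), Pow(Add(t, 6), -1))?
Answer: Rational(4800, 7) ≈ 685.71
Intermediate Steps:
Function('p')(I, t) = Mul(2, I, Pow(Add(6, t), -1)) (Function('p')(I, t) = Mul(Mul(2, I), Pow(Add(6, t), -1)) = Mul(2, I, Pow(Add(6, t), -1)))
Function('R')(f) = Add(30, Mul(5, f)) (Function('R')(f) = Mul(Add(6, f), 5) = Add(30, Mul(5, f)))
Mul(Function('R')(Function('p')(3, Function('r')(1))), Add(-68, 88)) = Mul(Add(30, Mul(5, Mul(2, 3, Pow(Add(6, 1), -1)))), Add(-68, 88)) = Mul(Add(30, Mul(5, Mul(2, 3, Pow(7, -1)))), 20) = Mul(Add(30, Mul(5, Mul(2, 3, Rational(1, 7)))), 20) = Mul(Add(30, Mul(5, Rational(6, 7))), 20) = Mul(Add(30, Rational(30, 7)), 20) = Mul(Rational(240, 7), 20) = Rational(4800, 7)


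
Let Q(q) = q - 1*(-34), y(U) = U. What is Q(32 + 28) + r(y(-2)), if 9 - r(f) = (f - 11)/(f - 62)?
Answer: 6579/64 ≈ 102.80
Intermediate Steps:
r(f) = 9 - (-11 + f)/(-62 + f) (r(f) = 9 - (f - 11)/(f - 62) = 9 - (-11 + f)/(-62 + f))
Q(q) = 34 + q (Q(q) = q + 34 = 34 + q)
Q(32 + 28) + r(y(-2)) = (34 + (32 + 28)) + (-547 + 8*(-2))/(-62 - 2) = (34 + 60) + (-547 - 16)/(-64) = 94 - 1/64*(-563) = 94 + 563/64 = 6579/64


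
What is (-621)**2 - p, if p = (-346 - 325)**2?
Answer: -64600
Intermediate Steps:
p = 450241 (p = (-671)**2 = 450241)
(-621)**2 - p = (-621)**2 - 1*450241 = 385641 - 450241 = -64600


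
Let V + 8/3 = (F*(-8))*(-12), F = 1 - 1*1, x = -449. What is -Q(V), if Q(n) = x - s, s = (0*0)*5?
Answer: 449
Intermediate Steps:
F = 0 (F = 1 - 1 = 0)
s = 0 (s = 0*5 = 0)
V = -8/3 (V = -8/3 + (0*(-8))*(-12) = -8/3 + 0*(-12) = -8/3 + 0 = -8/3 ≈ -2.6667)
Q(n) = -449 (Q(n) = -449 - 1*0 = -449 + 0 = -449)
-Q(V) = -1*(-449) = 449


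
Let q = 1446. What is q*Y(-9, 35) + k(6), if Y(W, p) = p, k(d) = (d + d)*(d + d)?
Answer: 50754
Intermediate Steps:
k(d) = 4*d**2 (k(d) = (2*d)*(2*d) = 4*d**2)
q*Y(-9, 35) + k(6) = 1446*35 + 4*6**2 = 50610 + 4*36 = 50610 + 144 = 50754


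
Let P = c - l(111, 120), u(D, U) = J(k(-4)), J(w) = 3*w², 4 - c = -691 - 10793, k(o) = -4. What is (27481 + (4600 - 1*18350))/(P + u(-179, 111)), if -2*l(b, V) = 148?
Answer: 4577/3870 ≈ 1.1827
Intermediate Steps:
l(b, V) = -74 (l(b, V) = -½*148 = -74)
c = 11488 (c = 4 - (-691 - 10793) = 4 - 1*(-11484) = 4 + 11484 = 11488)
u(D, U) = 48 (u(D, U) = 3*(-4)² = 3*16 = 48)
P = 11562 (P = 11488 - 1*(-74) = 11488 + 74 = 11562)
(27481 + (4600 - 1*18350))/(P + u(-179, 111)) = (27481 + (4600 - 1*18350))/(11562 + 48) = (27481 + (4600 - 18350))/11610 = (27481 - 13750)*(1/11610) = 13731*(1/11610) = 4577/3870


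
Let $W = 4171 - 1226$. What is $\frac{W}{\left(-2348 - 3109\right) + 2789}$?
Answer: $- \frac{2945}{2668} \approx -1.1038$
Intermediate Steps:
$W = 2945$ ($W = 4171 - 1226 = 2945$)
$\frac{W}{\left(-2348 - 3109\right) + 2789} = \frac{2945}{\left(-2348 - 3109\right) + 2789} = \frac{2945}{-5457 + 2789} = \frac{2945}{-2668} = 2945 \left(- \frac{1}{2668}\right) = - \frac{2945}{2668}$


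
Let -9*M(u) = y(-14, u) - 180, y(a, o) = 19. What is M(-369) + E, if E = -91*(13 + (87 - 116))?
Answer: 13265/9 ≈ 1473.9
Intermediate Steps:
E = 1456 (E = -91*(13 - 29) = -91*(-16) = 1456)
M(u) = 161/9 (M(u) = -(19 - 180)/9 = -⅑*(-161) = 161/9)
M(-369) + E = 161/9 + 1456 = 13265/9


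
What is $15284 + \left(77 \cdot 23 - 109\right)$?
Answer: $16946$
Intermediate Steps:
$15284 + \left(77 \cdot 23 - 109\right) = 15284 + \left(1771 - 109\right) = 15284 + 1662 = 16946$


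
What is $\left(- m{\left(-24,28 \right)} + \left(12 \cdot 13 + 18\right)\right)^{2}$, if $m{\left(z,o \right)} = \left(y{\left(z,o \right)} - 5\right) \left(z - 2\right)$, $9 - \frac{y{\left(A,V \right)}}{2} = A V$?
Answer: $1257127936$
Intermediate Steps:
$y{\left(A,V \right)} = 18 - 2 A V$
$m{\left(z,o \right)} = \left(-2 + z\right) \left(13 - 2 o z\right)$ ($m{\left(z,o \right)} = \left(\left(18 - 2 z o\right) - 5\right) \left(z - 2\right) = \left(\left(18 - 2 o z\right) - 5\right) \left(-2 + z\right) = \left(13 - 2 o z\right) \left(-2 + z\right) = \left(-2 + z\right) \left(13 - 2 o z\right)$)
$\left(- m{\left(-24,28 \right)} + \left(12 \cdot 13 + 18\right)\right)^{2} = \left(- (-26 + 13 \left(-24\right) - 56 \left(-24\right)^{2} + 4 \cdot 28 \left(-24\right)) + \left(12 \cdot 13 + 18\right)\right)^{2} = \left(- (-26 - 312 - 56 \cdot 576 - 2688) + \left(156 + 18\right)\right)^{2} = \left(- (-26 - 312 - 32256 - 2688) + 174\right)^{2} = \left(\left(-1\right) \left(-35282\right) + 174\right)^{2} = \left(35282 + 174\right)^{2} = 35456^{2} = 1257127936$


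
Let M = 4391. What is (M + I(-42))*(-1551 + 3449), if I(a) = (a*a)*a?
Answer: -132284906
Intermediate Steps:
I(a) = a³ (I(a) = a²*a = a³)
(M + I(-42))*(-1551 + 3449) = (4391 + (-42)³)*(-1551 + 3449) = (4391 - 74088)*1898 = -69697*1898 = -132284906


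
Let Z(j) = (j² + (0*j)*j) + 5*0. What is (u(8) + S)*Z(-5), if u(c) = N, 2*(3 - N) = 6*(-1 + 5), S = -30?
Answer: -975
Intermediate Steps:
Z(j) = j² (Z(j) = (j² + 0*j) + 0 = (j² + 0) + 0 = j² + 0 = j²)
N = -9 (N = 3 - 3*(-1 + 5) = 3 - 3*4 = 3 - ½*24 = 3 - 12 = -9)
u(c) = -9
(u(8) + S)*Z(-5) = (-9 - 30)*(-5)² = -39*25 = -975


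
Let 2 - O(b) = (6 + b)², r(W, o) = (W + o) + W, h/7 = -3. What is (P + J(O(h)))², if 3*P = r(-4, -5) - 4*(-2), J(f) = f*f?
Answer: 22255269124/9 ≈ 2.4728e+9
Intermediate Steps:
h = -21 (h = 7*(-3) = -21)
r(W, o) = o + 2*W
O(b) = 2 - (6 + b)²
J(f) = f²
P = -5/3 (P = ((-5 + 2*(-4)) - 4*(-2))/3 = ((-5 - 8) + 8)/3 = (-13 + 8)/3 = (⅓)*(-5) = -5/3 ≈ -1.6667)
(P + J(O(h)))² = (-5/3 + (2 - (6 - 21)²)²)² = (-5/3 + (2 - 1*(-15)²)²)² = (-5/3 + (2 - 1*225)²)² = (-5/3 + (2 - 225)²)² = (-5/3 + (-223)²)² = (-5/3 + 49729)² = (149182/3)² = 22255269124/9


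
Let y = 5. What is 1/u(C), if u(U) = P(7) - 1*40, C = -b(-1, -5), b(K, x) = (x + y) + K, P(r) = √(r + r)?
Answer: -20/793 - √14/1586 ≈ -0.027580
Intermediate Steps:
P(r) = √2*√r (P(r) = √(2*r) = √2*√r)
b(K, x) = 5 + K + x (b(K, x) = (x + 5) + K = (5 + x) + K = 5 + K + x)
C = 1 (C = -(5 - 1 - 5) = -1*(-1) = 1)
u(U) = -40 + √14 (u(U) = √2*√7 - 1*40 = √14 - 40 = -40 + √14)
1/u(C) = 1/(-40 + √14)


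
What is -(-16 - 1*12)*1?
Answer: 28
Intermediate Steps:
-(-16 - 1*12)*1 = -(-16 - 12)*1 = -1*(-28)*1 = 28*1 = 28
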